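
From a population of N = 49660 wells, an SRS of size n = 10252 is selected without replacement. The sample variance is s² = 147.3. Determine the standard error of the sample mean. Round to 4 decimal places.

Under SRS without replacement, Var(ȳ) = (1 − f)·s²/n with f = n/N = 10252/49660 = 0.20644382.
Var(ȳ) = (1 − 0.20644382)·147.3/10252 = 0.79355618·0.014367928 = 0.011401758.
SE(ȳ) = √(0.011401758) = 0.1068.

0.1068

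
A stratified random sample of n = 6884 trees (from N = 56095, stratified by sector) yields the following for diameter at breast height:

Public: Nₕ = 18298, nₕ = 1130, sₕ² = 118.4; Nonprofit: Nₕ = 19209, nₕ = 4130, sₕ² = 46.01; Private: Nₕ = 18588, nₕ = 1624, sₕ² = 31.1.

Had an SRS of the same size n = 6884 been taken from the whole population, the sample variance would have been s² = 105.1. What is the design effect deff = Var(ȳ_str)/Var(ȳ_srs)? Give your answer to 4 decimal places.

Var(ȳ_str) = Σ Wₕ²(1−fₕ)sₕ²/nₕ with Wₕ = Nₕ/56095:
  Public: (18298/56095)²·(1−1130/18298)·118.4/1130 = 0.0104604
  Nonprofit: (19209/56095)²·(1−4130/19209)·46.01/4130 = 0.0010254894
  Private: (18588/56095)²·(1−1624/18588)·31.1/1624 = 0.0019190531
  → Var(ȳ_str) = 0.013404943.
Var(ȳ_srs) = (1 − 6884/56095)·105.1/6884 = 0.013393679.
deff = 0.013404943 / 0.013393679 = 1.0008.

1.0008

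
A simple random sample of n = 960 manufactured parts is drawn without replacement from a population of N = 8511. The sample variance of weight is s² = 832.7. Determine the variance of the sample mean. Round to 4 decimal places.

Under SRS without replacement, Var(ȳ) = (1 − f)·s²/n with f = n/N = 960/8511 = 0.11279521.
Var(ȳ) = (1 − 0.11279521)·832.7/960 = 0.88720479·0.86739583 = 0.76955774.

0.7696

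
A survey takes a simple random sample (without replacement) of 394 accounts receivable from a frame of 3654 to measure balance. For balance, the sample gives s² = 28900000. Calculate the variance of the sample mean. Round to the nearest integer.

Under SRS without replacement, Var(ȳ) = (1 − f)·s²/n with f = n/N = 394/3654 = 0.10782704.
Var(ȳ) = (1 − 0.10782704)·28900000/394 = 0.89217296·73350.254 = 65441.113.

65441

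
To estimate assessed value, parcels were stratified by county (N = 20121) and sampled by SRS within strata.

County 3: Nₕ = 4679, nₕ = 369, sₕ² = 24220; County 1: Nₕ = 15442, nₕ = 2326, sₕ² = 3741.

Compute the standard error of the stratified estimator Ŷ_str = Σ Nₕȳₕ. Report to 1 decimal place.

Var(Ŷ_str) = Σₕ Nₕ²(1 − fₕ)sₕ²/nₕ.
County 3: 4679²·(1 − 369/4679)·24220/369 = 1.323665 × 10^9.
County 1: 15442²·(1 − 2326/15442)·3741/2326 = 3.257489 × 10^8.
Sum = 1.6494139 × 10^9.
SE = √(1.6494139 × 10^9) = 40613.0.

40613.0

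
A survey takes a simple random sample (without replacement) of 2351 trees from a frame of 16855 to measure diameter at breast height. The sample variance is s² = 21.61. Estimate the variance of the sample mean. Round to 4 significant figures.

Under SRS without replacement, Var(ȳ) = (1 − f)·s²/n with f = n/N = 2351/16855 = 0.13948383.
Var(ȳ) = (1 − 0.13948383)·21.61/2351 = 0.86051617·0.0091918333 = 0.0079097211.

0.007910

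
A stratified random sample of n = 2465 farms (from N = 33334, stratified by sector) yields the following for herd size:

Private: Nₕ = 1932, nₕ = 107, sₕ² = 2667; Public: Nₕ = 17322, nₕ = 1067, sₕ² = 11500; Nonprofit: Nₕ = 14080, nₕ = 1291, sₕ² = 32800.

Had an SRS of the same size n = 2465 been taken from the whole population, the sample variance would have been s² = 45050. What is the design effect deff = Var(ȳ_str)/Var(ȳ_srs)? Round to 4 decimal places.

Var(ȳ_str) = Σ Wₕ²(1−fₕ)sₕ²/nₕ with Wₕ = Nₕ/33334:
  Private: (1932/33334)²·(1−107/1932)·2667/107 = 0.079092329
  Public: (17322/33334)²·(1−1067/17322)·11500/1067 = 2.7311375
  Nonprofit: (14080/33334)²·(1−1291/14080)·32800/1291 = 4.117295
  → Var(ȳ_str) = 6.9275248.
Var(ȳ_srs) = (1 − 2465/33334)·45050/2465 = 16.924389.
deff = 6.9275248 / 16.924389 = 0.4093.

0.4093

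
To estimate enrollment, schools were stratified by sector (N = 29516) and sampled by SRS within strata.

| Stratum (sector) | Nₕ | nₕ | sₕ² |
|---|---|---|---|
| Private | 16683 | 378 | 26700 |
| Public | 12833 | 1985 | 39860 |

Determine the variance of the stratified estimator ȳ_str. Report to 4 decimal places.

Var(ȳ_str) = Σₕ Wₕ²(1 − fₕ)sₕ²/nₕ with Wₕ = Nₕ/N, N = 29516.
Private: Wₕ = 0.56521886; term = 0.56521886²·(1 − 0.02265780)·26700/378 = 22.054611.
Public: Wₕ = 0.43478114; term = 0.43478114²·(1 − 0.15467934)·39860/1985 = 3.2087778.
Sum = 25.263389.

25.2634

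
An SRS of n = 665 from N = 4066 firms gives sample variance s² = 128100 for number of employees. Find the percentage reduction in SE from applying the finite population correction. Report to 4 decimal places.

f = n/N = 665/4066 = 0.16355140.
SE_no-fpc = √(s²/n) = 13.879178; SE_fpc = √((1−f)s²/n) = 12.693558.
Ratio = √(1−f) = 0.91457564. Reduction = 100·(1 − 0.91457564) = 8.5424%.

8.5424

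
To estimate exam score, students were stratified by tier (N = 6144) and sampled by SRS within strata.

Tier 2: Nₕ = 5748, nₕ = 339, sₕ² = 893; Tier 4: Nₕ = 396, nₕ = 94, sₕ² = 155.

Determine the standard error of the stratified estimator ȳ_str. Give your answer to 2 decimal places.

1.47

Var(ȳ_str) = Σₕ Wₕ²(1 − fₕ)sₕ²/nₕ with Wₕ = Nₕ/N, N = 6144.
Tier 2: Wₕ = 0.93554688; term = 0.93554688²·(1 − 0.05897704)·893/339 = 2.1696171.
Tier 4: Wₕ = 0.06445312; term = 0.06445312²·(1 − 0.23737374)·155/94 = 0.0052240047.
Sum = 2.1748411.
SE = √(2.1748411) = 1.47.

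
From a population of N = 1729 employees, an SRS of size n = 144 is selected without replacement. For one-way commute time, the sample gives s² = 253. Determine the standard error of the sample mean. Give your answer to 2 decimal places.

Under SRS without replacement, Var(ȳ) = (1 − f)·s²/n with f = n/N = 144/1729 = 0.08328514.
Var(ȳ) = (1 − 0.08328514)·253/144 = 0.91671486·1.7569444 = 1.6106171.
SE(ȳ) = √(1.6106171) = 1.27.

1.27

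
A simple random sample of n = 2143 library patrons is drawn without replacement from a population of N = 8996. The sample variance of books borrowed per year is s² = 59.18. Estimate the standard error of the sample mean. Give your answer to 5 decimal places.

Under SRS without replacement, Var(ȳ) = (1 − f)·s²/n with f = n/N = 2143/8996 = 0.23821699.
Var(ȳ) = (1 − 0.23821699)·59.18/2143 = 0.76178301·0.027615492 = 0.021037013.
SE(ȳ) = √(0.021037013) = 0.14504.

0.14504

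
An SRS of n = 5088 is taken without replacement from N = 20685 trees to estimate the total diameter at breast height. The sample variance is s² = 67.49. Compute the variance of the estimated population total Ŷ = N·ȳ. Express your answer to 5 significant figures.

4.2795 × 10^6

Var(Ŷ) = N²·Var(ȳ) = N²·(1 − n/N)·s²/n.
f = 5088/20685 = 0.24597534; Var(ȳ) = 0.75402466·67.49/5088 = 0.010001793.
Var(Ŷ) = 20685² · 0.010001793 = 4.2794594 × 10^6.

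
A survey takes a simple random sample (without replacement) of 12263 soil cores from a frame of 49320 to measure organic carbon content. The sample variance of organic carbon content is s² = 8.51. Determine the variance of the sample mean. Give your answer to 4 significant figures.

Under SRS without replacement, Var(ȳ) = (1 − f)·s²/n with f = n/N = 12263/49320 = 0.24864152.
Var(ȳ) = (1 − 0.24864152)·8.51/12263 = 0.75135848·6.9395743 × 10^-4 = 5.214108 × 10^-4.

5.214 × 10^-4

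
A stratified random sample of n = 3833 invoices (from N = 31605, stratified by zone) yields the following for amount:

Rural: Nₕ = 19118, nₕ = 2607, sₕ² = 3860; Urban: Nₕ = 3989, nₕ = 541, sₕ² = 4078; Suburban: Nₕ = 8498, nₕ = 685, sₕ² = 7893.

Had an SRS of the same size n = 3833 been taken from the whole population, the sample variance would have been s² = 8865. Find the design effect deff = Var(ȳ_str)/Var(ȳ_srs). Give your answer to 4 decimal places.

0.6582

Var(ȳ_str) = Σ Wₕ²(1−fₕ)sₕ²/nₕ with Wₕ = Nₕ/31605:
  Rural: (19118/31605)²·(1−2607/19118)·3860/2607 = 0.46789728
  Urban: (3989/31605)²·(1−541/3989)·4078/541 = 0.10379338
  Suburban: (8498/31605)²·(1−685/8498)·7893/685 = 0.76590427
  → Var(ȳ_str) = 1.3375949.
Var(ȳ_srs) = (1 − 3833/31605)·8865/3833 = 2.0323162.
deff = 1.3375949 / 2.0323162 = 0.6582.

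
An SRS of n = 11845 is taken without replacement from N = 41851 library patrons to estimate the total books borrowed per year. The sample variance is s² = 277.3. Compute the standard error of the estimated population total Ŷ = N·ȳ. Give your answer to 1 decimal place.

5422.1

Var(Ŷ) = N²·Var(ȳ) = N²·(1 − n/N)·s²/n.
f = 11845/41851 = 0.28302788; Var(ȳ) = 0.71697212·277.3/11845 = 0.016784835.
Var(Ŷ) = 41851² · 0.016784835 = 2.9398743 × 10^7.
SE(Ŷ) = √(2.9398743 × 10^7) = 5422.1.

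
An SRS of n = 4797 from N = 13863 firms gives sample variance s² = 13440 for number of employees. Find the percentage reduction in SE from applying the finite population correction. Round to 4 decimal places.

19.1315

f = n/N = 4797/13863 = 0.34602900.
SE_no-fpc = √(s²/n) = 1.6738432; SE_fpc = √((1−f)s²/n) = 1.3536115.
Ratio = √(1−f) = 0.80868474. Reduction = 100·(1 − 0.80868474) = 19.1315%.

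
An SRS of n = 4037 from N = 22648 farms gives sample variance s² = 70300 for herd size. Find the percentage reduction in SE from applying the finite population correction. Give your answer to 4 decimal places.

f = n/N = 4037/22648 = 0.17824974.
SE_no-fpc = √(s²/n) = 4.1729991; SE_fpc = √((1−f)s²/n) = 3.7828421.
Ratio = √(1−f) = 0.90650442. Reduction = 100·(1 − 0.90650442) = 9.3496%.

9.3496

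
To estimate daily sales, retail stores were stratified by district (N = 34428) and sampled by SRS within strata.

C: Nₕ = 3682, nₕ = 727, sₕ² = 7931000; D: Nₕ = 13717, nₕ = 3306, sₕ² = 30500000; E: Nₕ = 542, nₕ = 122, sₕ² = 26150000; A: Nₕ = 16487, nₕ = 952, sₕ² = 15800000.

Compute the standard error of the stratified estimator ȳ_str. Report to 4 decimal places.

Var(ȳ_str) = Σₕ Wₕ²(1 − fₕ)sₕ²/nₕ with Wₕ = Nₕ/N, N = 34428.
C: Wₕ = 0.10694783; term = 0.10694783²·(1 − 0.19744704)·7931000/727 = 100.14084.
D: Wₕ = 0.39842570; term = 0.39842570²·(1 − 0.24101480)·30500000/3306 = 1111.5397.
E: Wₕ = 0.01574300; term = 0.01574300²·(1 − 0.22509225)·26150000/122 = 41.165828.
A: Wₕ = 0.47888347; term = 0.47888347²·(1 − 0.05774246)·15800000/952 = 3586.3234.
Sum = 4839.1698.
SE = √(4839.1698) = 69.5641.

69.5641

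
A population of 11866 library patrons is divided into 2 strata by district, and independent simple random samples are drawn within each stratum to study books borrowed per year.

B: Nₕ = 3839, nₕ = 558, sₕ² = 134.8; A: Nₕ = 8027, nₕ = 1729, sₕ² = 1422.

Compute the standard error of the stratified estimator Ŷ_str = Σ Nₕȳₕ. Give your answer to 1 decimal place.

Var(Ŷ_str) = Σₕ Nₕ²(1 − fₕ)sₕ²/nₕ.
B: 3839²·(1 − 558/3839)·134.8/558 = 3.0428464 × 10^6.
A: 8027²·(1 − 1729/8027)·1422/1729 = 4.1577706 × 10^7.
Sum = 4.4620552 × 10^7.
SE = √(4.4620552 × 10^7) = 6679.9.

6679.9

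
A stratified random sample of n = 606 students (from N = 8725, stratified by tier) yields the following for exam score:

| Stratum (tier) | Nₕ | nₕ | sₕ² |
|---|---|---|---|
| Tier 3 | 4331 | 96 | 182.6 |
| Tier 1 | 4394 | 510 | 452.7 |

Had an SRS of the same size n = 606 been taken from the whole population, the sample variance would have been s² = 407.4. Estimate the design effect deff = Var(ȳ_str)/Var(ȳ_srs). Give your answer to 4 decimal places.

Var(ȳ_str) = Σ Wₕ²(1−fₕ)sₕ²/nₕ with Wₕ = Nₕ/8725:
  Tier 3: (4331/8725)²·(1−96/4331)·182.6/96 = 0.45828988
  Tier 1: (4394/8725)²·(1−510/4394)·452.7/510 = 0.198998
  → Var(ȳ_str) = 0.65728788.
Var(ȳ_srs) = (1 − 606/8725)·407.4/606 = 0.62558382.
deff = 0.65728788 / 0.62558382 = 1.0507.

1.0507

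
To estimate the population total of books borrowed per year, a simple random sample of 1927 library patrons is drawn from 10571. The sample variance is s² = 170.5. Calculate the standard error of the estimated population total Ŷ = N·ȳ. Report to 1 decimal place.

2843.4

Var(Ŷ) = N²·Var(ȳ) = N²·(1 − n/N)·s²/n.
f = 1927/10571 = 0.18229117; Var(ȳ) = 0.81770883·170.5/1927 = 0.07235047.
Var(Ŷ) = 10571² · 0.07235047 = 8.0848786 × 10^6.
SE(Ŷ) = √(8.0848786 × 10^6) = 2843.4.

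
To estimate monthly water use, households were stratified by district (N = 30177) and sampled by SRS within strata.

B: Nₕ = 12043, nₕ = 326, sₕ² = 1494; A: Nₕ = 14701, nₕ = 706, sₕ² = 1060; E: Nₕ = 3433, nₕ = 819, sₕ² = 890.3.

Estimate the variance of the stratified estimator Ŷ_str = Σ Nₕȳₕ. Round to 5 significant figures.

Var(Ŷ_str) = Σₕ Nₕ²(1 − fₕ)sₕ²/nₕ.
B: 12043²·(1 − 326/12043)·1494/326 = 6.4667208 × 10^8.
A: 14701²·(1 − 706/14701)·1060/706 = 3.0890216 × 10^8.
E: 3433²·(1 − 819/3433)·890.3/819 = 9.755103 × 10^6.
Sum = 9.6532934 × 10^8.

9.6533 × 10^8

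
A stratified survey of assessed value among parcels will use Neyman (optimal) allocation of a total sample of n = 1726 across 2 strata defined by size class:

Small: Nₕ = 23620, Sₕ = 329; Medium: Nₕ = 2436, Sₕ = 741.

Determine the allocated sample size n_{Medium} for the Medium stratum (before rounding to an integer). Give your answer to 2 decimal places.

325.35

Neyman allocation: nₕ = n·NₕSₕ / Σⱼ NⱼSⱼ.
Σ NⱼSⱼ = 23620·329 + 2436·741 = 9.576056 × 10^6.
n_{Medium} = 1726·2436·741 / (9.576056 × 10^6) = 325.35.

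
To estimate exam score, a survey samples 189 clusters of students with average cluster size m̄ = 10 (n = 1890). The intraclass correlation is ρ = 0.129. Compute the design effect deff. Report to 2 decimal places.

2.16

deff = 1 + (10 − 1)·0.129 = 1 + 1.161 = 2.161.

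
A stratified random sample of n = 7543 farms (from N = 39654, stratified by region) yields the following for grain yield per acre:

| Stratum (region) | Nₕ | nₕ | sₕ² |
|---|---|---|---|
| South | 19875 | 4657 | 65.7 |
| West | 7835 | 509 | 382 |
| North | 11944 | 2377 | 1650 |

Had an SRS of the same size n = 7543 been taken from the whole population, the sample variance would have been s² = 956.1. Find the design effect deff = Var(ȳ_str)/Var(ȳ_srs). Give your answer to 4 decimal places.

0.7848

Var(ȳ_str) = Σ Wₕ²(1−fₕ)sₕ²/nₕ with Wₕ = Nₕ/39654:
  South: (19875/39654)²·(1−4657/19875)·65.7/4657 = 0.0027136251
  West: (7835/39654)²·(1−509/7835)·382/509 = 0.02739539
  North: (11944/39654)²·(1−2377/11944)·1650/2377 = 0.050443629
  → Var(ȳ_str) = 0.080552644.
Var(ȳ_srs) = (1 − 7543/39654)·956.1/7543 = 0.10264222.
deff = 0.080552644 / 0.10264222 = 0.7848.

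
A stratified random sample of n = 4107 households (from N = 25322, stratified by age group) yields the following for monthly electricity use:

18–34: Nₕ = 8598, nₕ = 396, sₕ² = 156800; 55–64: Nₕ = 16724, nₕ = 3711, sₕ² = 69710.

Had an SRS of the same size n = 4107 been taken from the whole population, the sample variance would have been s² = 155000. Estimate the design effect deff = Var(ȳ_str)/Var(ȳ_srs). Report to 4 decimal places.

Var(ȳ_str) = Σ Wₕ²(1−fₕ)sₕ²/nₕ with Wₕ = Nₕ/25322:
  18–34: (8598/25322)²·(1−396/8598)·156800/396 = 43.548387
  55–64: (16724/25322)²·(1−3711/16724)·69710/3711 = 6.3756682
  → Var(ȳ_str) = 49.924055.
Var(ȳ_srs) = (1 − 4107/25322)·155000/4107 = 31.619284.
deff = 49.924055 / 31.619284 = 1.5789.

1.5789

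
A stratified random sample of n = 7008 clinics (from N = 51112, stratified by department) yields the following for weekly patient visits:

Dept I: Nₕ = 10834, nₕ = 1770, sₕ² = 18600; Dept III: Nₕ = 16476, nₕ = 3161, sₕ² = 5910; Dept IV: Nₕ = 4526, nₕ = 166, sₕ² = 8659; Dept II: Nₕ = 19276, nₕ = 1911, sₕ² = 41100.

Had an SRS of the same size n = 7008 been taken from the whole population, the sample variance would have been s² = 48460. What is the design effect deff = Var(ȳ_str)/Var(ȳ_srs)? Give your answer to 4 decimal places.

Var(ȳ_str) = Σ Wₕ²(1−fₕ)sₕ²/nₕ with Wₕ = Nₕ/51112:
  Dept I: (10834/51112)²·(1−1770/10834)·18600/1770 = 0.39500506
  Dept III: (16476/51112)²·(1−3161/16476)·5910/3161 = 0.15700381
  Dept IV: (4526/51112)²·(1−166/4526)·8659/166 = 0.39401698
  Dept II: (19276/51112)²·(1−1911/19276)·41100/1911 = 2.7556692
  → Var(ȳ_str) = 3.7016951.
Var(ȳ_srs) = (1 − 7008/51112)·48460/7008 = 5.9668404.
deff = 3.7016951 / 5.9668404 = 0.6204.

0.6204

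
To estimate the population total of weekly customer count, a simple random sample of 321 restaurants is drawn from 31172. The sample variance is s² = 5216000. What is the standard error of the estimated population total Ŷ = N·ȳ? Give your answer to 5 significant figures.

3.9531 × 10^6

Var(Ŷ) = N²·Var(ȳ) = N²·(1 − n/N)·s²/n.
f = 321/31172 = 0.01029770; Var(ȳ) = 0.98970230·5216000/321 = 16081.892.
Var(Ŷ) = 31172² · 16081.892 = 1.5626671 × 10^13.
SE(Ŷ) = √(1.5626671 × 10^13) = 3.9531 × 10^6.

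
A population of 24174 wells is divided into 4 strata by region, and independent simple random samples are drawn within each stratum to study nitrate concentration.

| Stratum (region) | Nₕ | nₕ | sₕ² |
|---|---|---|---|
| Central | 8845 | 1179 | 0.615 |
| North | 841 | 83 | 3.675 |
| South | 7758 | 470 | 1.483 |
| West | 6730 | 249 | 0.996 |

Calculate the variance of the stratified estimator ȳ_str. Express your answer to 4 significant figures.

7.127 × 10^-4

Var(ȳ_str) = Σₕ Wₕ²(1 − fₕ)sₕ²/nₕ with Wₕ = Nₕ/N, N = 24174.
Central: Wₕ = 0.36588897; term = 0.36588897²·(1 − 0.13329565)·0.615/1179 = 6.0524461 × 10^-5.
North: Wₕ = 0.03478944; term = 0.03478944²·(1 − 0.09869203)·3.675/83 = 4.8300032 × 10^-5.
South: Wₕ = 0.32092331; term = 0.32092331²·(1 − 0.06058262)·1.483/470 = 3.0528425 × 10^-4.
West: Wₕ = 0.27839828; term = 0.27839828²·(1 − 0.03699851)·0.996/249 = 2.9855204 × 10^-4.
Sum = 7.1266078 × 10^-4.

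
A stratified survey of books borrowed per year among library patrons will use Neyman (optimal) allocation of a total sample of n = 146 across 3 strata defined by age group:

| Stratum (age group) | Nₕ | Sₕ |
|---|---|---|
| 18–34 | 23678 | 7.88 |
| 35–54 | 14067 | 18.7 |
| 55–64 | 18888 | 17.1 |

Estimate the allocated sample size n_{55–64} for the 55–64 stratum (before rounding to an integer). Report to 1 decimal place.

Neyman allocation: nₕ = n·NₕSₕ / Σⱼ NⱼSⱼ.
Σ NⱼSⱼ = 23678·7.88 + 14067·18.7 + 18888·17.1 = 772620.34.
n_{55–64} = 146·18888·17.1 / 772620.34 = 61.0.

61.0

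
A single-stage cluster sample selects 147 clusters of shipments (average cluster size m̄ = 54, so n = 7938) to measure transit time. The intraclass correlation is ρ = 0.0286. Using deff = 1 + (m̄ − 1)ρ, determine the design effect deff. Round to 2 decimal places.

2.52

deff = 1 + (54 − 1)·0.0286 = 1 + 1.5158 = 2.5158.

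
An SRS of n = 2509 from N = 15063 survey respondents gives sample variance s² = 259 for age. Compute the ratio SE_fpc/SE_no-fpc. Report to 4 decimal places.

f = n/N = 2509/15063 = 0.16656708.
SE_no-fpc = √(s²/n) = 0.32129173; SE_fpc = √((1−f)s²/n) = 0.29331541.
Ratio = √(1−f) = 0.91292547.

0.9129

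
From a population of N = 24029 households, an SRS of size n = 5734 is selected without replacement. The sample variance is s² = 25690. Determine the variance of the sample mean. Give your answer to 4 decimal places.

Under SRS without replacement, Var(ȳ) = (1 − f)·s²/n with f = n/N = 5734/24029 = 0.23862832.
Var(ȳ) = (1 − 0.23862832)·25690/5734 = 0.76137168·4.480293 = 3.4111682.

3.4112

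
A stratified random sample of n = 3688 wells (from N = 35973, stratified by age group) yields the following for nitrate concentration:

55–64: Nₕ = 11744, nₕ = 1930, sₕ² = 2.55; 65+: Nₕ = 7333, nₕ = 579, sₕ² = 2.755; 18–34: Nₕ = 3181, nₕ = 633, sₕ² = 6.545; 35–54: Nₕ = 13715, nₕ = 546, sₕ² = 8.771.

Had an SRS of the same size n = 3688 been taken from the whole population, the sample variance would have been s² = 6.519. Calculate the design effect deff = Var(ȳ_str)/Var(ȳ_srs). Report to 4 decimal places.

1.6431

Var(ȳ_str) = Σ Wₕ²(1−fₕ)sₕ²/nₕ with Wₕ = Nₕ/35973:
  55–64: (11744/35973)²·(1−1930/11744)·2.55/1930 = 1.1767702 × 10^-4
  65+: (7333/35973)²·(1−579/7333)·2.755/579 = 1.8210944 × 10^-4
  18–34: (3181/35973)²·(1−633/3181)·6.545/633 = 6.4761324 × 10^-5
  35–54: (13715/35973)²·(1−546/13715)·8.771/546 = 0.0022420834
  → Var(ȳ_str) = 0.0026066312.
Var(ȳ_srs) = (1 − 3688/35973)·6.519/3688 = 0.0015864055.
deff = 0.0026066312 / 0.0015864055 = 1.6431.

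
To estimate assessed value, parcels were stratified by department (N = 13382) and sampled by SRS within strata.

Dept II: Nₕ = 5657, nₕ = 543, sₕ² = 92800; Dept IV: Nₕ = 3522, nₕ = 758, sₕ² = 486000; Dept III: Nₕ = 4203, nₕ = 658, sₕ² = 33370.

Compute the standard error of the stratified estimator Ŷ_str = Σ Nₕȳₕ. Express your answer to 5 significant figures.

Var(Ŷ_str) = Σₕ Nₕ²(1 − fₕ)sₕ²/nₕ.
Dept II: 5657²·(1 − 543/5657)·92800/543 = 4.9441888 × 10^9.
Dept IV: 3522²·(1 − 758/3522)·486000/758 = 6.2415787 × 10^9.
Dept III: 4203²·(1 − 658/4203)·33370/658 = 7.5562435 × 10^8.
Sum = 1.1941392 × 10^10.
SE = √(1.1941392 × 10^10) = 109280.

109280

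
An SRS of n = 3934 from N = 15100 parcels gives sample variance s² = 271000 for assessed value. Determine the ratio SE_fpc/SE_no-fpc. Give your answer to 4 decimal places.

f = n/N = 3934/15100 = 0.26052980.
SE_no-fpc = √(s²/n) = 8.2997969; SE_fpc = √((1−f)s²/n) = 7.137199.
Ratio = √(1−f) = 0.85992453.

0.8599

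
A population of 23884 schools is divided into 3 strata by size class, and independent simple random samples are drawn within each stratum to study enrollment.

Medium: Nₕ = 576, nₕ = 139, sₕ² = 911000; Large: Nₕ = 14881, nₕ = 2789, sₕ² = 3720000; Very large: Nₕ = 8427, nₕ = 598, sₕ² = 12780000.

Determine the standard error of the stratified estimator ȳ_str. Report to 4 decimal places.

Var(ȳ_str) = Σₕ Wₕ²(1 − fₕ)sₕ²/nₕ with Wₕ = Nₕ/N, N = 23884.
Medium: Wₕ = 0.02411656; term = 0.02411656²·(1 − 0.24131944)·911000/139 = 2.8919673.
Large: Wₕ = 0.62305309; term = 0.62305309²·(1 − 0.18742020)·3720000/2789 = 420.73685.
Very large: Wₕ = 0.35283035; term = 0.35283035²·(1 − 0.07096238)·12780000/598 = 2471.6947.
Sum = 2895.3235.
SE = √(2895.3235) = 53.8082.

53.8082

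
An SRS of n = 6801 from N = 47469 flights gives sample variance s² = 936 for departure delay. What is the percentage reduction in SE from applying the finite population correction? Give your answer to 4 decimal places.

7.4404

f = n/N = 6801/47469 = 0.14327245.
SE_no-fpc = √(s²/n) = 0.37098089; SE_fpc = √((1−f)s²/n) = 0.34337834.
Ratio = √(1−f) = 0.92559578. Reduction = 100·(1 − 0.92559578) = 7.4404%.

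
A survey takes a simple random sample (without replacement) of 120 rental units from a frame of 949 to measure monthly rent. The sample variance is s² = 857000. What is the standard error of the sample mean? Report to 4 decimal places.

78.9849

Under SRS without replacement, Var(ȳ) = (1 − f)·s²/n with f = n/N = 120/949 = 0.12644889.
Var(ȳ) = (1 − 0.12644889)·857000/120 = 0.87355111·7141.6667 = 6238.6108.
SE(ȳ) = √(6238.6108) = 78.9849.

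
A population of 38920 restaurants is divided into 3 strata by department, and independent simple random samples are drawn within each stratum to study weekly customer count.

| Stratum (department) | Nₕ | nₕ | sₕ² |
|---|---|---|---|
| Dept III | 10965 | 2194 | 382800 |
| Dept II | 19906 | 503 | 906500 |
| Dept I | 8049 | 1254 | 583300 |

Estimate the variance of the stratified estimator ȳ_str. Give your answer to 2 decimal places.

Var(ȳ_str) = Σₕ Wₕ²(1 − fₕ)sₕ²/nₕ with Wₕ = Nₕ/N, N = 38920.
Dept III: Wₕ = 0.28173176; term = 0.28173176²·(1 − 0.20009120)·382800/2194 = 11.077644.
Dept II: Wₕ = 0.51145940; term = 0.51145940²·(1 − 0.02526876)·906500/503 = 459.52278.
Dept I: Wₕ = 0.20680884; term = 0.20680884²·(1 − 0.15579575)·583300/1254 = 16.795006.
Sum = 487.39543.

487.40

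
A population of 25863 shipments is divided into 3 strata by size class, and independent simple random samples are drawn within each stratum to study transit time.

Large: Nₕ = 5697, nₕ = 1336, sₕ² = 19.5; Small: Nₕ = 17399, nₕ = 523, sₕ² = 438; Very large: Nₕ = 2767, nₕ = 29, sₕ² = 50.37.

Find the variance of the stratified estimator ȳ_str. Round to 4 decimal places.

0.3878

Var(ȳ_str) = Σₕ Wₕ²(1 − fₕ)sₕ²/nₕ with Wₕ = Nₕ/N, N = 25863.
Large: Wₕ = 0.22027607; term = 0.22027607²·(1 − 0.23450939)·19.5/1336 = 5.4212903 × 10^-4.
Small: Wₕ = 0.67273711; term = 0.67273711²·(1 − 0.03005920)·438/523 = 0.36762787.
Very large: Wₕ = 0.10698682; term = 0.10698682²·(1 − 0.01048066)·50.37/29 = 0.019672464.
Sum = 0.38784246.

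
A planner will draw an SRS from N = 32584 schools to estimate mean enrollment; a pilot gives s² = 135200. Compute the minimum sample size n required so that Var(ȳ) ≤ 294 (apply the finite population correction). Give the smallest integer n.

454

Without fpc, n₀ = s²/D = 135200/294 = 459.8639.
With fpc, (1 − n/N)·s²/n ≤ D requires n ≥ n₀/(1 + n₀/N) = 459.8639/(1 + 459.8639/32584) = 453.4641.
Rounding up, n = 454.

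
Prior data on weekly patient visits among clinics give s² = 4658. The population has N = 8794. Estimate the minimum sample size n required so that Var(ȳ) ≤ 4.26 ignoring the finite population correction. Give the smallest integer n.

1094

Without fpc, n₀ = s²/D = 4658/4.26 = 1093.4272.
Rounding up, n = 1094.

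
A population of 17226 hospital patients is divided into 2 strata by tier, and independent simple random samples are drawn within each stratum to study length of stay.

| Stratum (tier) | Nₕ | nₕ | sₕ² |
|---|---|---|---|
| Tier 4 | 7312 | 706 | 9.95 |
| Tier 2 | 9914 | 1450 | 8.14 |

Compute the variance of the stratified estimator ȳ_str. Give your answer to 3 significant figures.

0.00388

Var(ȳ_str) = Σₕ Wₕ²(1 − fₕ)sₕ²/nₕ with Wₕ = Nₕ/N, N = 17226.
Tier 4: Wₕ = 0.42447463; term = 0.42447463²·(1 − 0.09655361)·9.95/706 = 0.0022941629.
Tier 2: Wₕ = 0.57552537; term = 0.57552537²·(1 − 0.14625782)·8.14/1450 = 0.001587494.
Sum = 0.0038816569.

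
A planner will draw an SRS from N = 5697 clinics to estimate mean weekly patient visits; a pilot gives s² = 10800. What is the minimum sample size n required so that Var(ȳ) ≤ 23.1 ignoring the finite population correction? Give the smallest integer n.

468

Without fpc, n₀ = s²/D = 10800/23.1 = 467.5325.
Rounding up, n = 468.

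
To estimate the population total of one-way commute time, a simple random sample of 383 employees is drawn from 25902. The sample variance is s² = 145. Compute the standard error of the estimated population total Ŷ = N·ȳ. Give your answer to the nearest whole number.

15819

Var(Ŷ) = N²·Var(ȳ) = N²·(1 − n/N)·s²/n.
f = 383/25902 = 0.01478650; Var(ȳ) = 0.98521350·145/383 = 0.37299206.
Var(Ŷ) = 25902² · 0.37299206 = 2.5024545 × 10^8.
SE(Ŷ) = √(2.5024545 × 10^8) = 15819.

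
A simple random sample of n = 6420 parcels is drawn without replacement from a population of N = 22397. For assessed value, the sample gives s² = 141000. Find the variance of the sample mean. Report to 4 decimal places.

15.6671

Under SRS without replacement, Var(ȳ) = (1 − f)·s²/n with f = n/N = 6420/22397 = 0.28664553.
Var(ȳ) = (1 − 0.28664553)·141000/6420 = 0.71335447·21.962617 = 15.667131.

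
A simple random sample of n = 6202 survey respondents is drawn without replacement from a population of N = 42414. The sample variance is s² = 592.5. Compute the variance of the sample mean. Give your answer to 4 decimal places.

Under SRS without replacement, Var(ȳ) = (1 − f)·s²/n with f = n/N = 6202/42414 = 0.14622530.
Var(ȳ) = (1 − 0.14622530)·592.5/6202 = 0.85377470·0.095533699 = 0.081564255.

0.0816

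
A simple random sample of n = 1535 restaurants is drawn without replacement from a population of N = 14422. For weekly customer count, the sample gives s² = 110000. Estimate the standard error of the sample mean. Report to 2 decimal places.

8.00

Under SRS without replacement, Var(ȳ) = (1 − f)·s²/n with f = n/N = 1535/14422 = 0.10643461.
Var(ȳ) = (1 − 0.10643461)·110000/1535 = 0.89356539·71.661238 = 64.034002.
SE(ȳ) = √(64.034002) = 8.00.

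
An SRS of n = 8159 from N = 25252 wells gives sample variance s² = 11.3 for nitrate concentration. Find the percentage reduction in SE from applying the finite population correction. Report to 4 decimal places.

17.7263

f = n/N = 8159/25252 = 0.32310312.
SE_no-fpc = √(s²/n) = 0.037215234; SE_fpc = √((1−f)s²/n) = 0.030618366.
Ratio = √(1−f) = 0.82273743. Reduction = 100·(1 − 0.82273743) = 17.7263%.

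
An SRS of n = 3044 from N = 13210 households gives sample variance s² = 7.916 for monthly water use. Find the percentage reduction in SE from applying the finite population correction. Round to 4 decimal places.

f = n/N = 3044/13210 = 0.23043149.
SE_no-fpc = √(s²/n) = 0.050995349; SE_fpc = √((1−f)s²/n) = 0.044735697.
Ratio = √(1−f) = 0.87725054. Reduction = 100·(1 − 0.87725054) = 12.2749%.

12.2749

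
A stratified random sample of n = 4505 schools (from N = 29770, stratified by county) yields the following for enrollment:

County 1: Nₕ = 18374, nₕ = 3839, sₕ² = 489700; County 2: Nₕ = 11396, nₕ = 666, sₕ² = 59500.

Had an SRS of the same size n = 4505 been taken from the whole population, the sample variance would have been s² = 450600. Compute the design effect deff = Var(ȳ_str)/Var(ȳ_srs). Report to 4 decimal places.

Var(ȳ_str) = Σ Wₕ²(1−fₕ)sₕ²/nₕ with Wₕ = Nₕ/29770:
  County 1: (18374/29770)²·(1−3839/18374)·489700/3839 = 38.439088
  County 2: (11396/29770)²·(1−666/11396)·59500/666 = 12.326428
  → Var(ȳ_str) = 50.765516.
Var(ȳ_srs) = (1 − 4505/29770)·450600/4505 = 84.886155.
deff = 50.765516 / 84.886155 = 0.5980.

0.5980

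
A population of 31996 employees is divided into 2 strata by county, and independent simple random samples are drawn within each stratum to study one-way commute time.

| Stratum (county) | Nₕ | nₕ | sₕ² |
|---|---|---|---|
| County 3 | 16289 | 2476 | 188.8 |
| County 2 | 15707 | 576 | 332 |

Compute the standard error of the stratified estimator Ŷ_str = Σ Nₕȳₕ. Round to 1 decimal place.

Var(Ŷ_str) = Σₕ Nₕ²(1 − fₕ)sₕ²/nₕ.
County 3: 16289²·(1 − 2476/16289)·188.8/2476 = 1.7156701 × 10^7.
County 2: 15707²·(1 − 576/15707)·332/576 = 1.3698609 × 10^8.
Sum = 1.5414279 × 10^8.
SE = √(1.5414279 × 10^8) = 12415.4.

12415.4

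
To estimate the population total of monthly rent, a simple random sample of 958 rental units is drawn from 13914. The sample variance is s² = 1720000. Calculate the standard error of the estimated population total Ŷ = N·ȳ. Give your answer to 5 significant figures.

Var(Ŷ) = N²·Var(ȳ) = N²·(1 − n/N)·s²/n.
f = 958/13914 = 0.06885152; Var(ȳ) = 0.93114848·1720000/958 = 1671.7906.
Var(Ŷ) = 13914² · 1671.7906 = 3.2365765 × 10^11.
SE(Ŷ) = √(3.2365765 × 10^11) = 568910.

568910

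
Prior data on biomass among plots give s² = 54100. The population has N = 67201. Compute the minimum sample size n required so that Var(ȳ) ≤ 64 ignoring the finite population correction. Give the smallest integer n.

Without fpc, n₀ = s²/D = 54100/64 = 845.3125.
Rounding up, n = 846.

846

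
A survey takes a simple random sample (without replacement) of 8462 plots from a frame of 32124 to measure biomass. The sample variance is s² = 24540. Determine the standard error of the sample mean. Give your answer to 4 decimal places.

1.4615

Under SRS without replacement, Var(ȳ) = (1 − f)·s²/n with f = n/N = 8462/32124 = 0.26341676.
Var(ȳ) = (1 − 0.26341676)·24540/8462 = 0.73658324·2.9000236 = 2.1361088.
SE(ȳ) = √(2.1361088) = 1.4615.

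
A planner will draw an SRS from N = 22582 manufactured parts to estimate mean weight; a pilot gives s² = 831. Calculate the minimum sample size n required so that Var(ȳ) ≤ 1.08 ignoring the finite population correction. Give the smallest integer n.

Without fpc, n₀ = s²/D = 831/1.08 = 769.4444.
Rounding up, n = 770.

770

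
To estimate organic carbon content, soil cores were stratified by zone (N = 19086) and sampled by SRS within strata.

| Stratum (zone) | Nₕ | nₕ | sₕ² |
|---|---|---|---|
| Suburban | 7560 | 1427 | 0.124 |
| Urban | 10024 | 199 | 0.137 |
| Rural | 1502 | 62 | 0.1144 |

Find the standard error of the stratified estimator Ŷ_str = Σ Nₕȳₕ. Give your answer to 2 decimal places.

Var(Ŷ_str) = Σₕ Nₕ²(1 − fₕ)sₕ²/nₕ.
Suburban: 7560²·(1 − 1427/7560)·0.124/1427 = 4028.9555.
Urban: 10024²·(1 − 199/10024)·0.137/199 = 67801.782.
Rural: 1502²·(1 − 62/1502)·0.1144/62 = 3990.8625.
Sum = 75821.6.
SE = √(75821.6) = 275.36.

275.36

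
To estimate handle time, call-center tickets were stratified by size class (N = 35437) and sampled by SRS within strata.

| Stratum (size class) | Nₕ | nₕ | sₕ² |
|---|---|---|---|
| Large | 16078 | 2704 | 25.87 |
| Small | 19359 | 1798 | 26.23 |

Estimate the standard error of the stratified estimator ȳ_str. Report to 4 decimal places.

0.0748

Var(ȳ_str) = Σₕ Wₕ²(1 − fₕ)sₕ²/nₕ with Wₕ = Nₕ/N, N = 35437.
Large: Wₕ = 0.45370658; term = 0.45370658²·(1 − 0.16818012)·25.87/2704 = 0.0016382085.
Small: Wₕ = 0.54629342; term = 0.54629342²·(1 − 0.09287670)·26.23/1798 = 0.0039493613.
Sum = 0.0055875698.
SE = √(0.0055875698) = 0.0748.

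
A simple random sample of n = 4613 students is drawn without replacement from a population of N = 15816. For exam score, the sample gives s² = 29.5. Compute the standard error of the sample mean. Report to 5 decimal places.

0.06730

Under SRS without replacement, Var(ȳ) = (1 − f)·s²/n with f = n/N = 4613/15816 = 0.29166667.
Var(ȳ) = (1 − 0.29166667)·29.5/4613 = 0.70833333·0.0063949707 = 0.0045297709.
SE(ȳ) = √(0.0045297709) = 0.06730.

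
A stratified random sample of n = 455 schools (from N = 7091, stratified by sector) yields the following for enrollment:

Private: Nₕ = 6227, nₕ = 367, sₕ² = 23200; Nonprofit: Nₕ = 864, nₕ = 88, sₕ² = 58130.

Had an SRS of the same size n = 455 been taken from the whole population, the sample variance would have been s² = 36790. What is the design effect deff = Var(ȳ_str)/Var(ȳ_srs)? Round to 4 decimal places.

0.7227

Var(ȳ_str) = Σ Wₕ²(1−fₕ)sₕ²/nₕ with Wₕ = Nₕ/7091:
  Private: (6227/7091)²·(1−367/6227)·23200/367 = 45.875777
  Nonprofit: (864/7091)²·(1−88/864)·58130/88 = 8.808017
  → Var(ȳ_str) = 54.683794.
Var(ȳ_srs) = (1 − 455/7091)·36790/455 = 75.668876.
deff = 54.683794 / 75.668876 = 0.7227.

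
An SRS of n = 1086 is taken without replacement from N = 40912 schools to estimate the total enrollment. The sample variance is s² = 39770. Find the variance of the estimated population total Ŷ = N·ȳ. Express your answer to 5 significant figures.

5.9668 × 10^10

Var(Ŷ) = N²·Var(ȳ) = N²·(1 − n/N)·s²/n.
f = 1086/40912 = 0.02654478; Var(ȳ) = 0.97345522·39770/1086 = 35.64854.
Var(Ŷ) = 40912² · 35.64854 = 5.9668232 × 10^10.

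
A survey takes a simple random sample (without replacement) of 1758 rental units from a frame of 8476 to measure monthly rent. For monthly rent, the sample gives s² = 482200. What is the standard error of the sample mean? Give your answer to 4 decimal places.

Under SRS without replacement, Var(ȳ) = (1 − f)·s²/n with f = n/N = 1758/8476 = 0.20740916.
Var(ȳ) = (1 − 0.20740916)·482200/1758 = 0.79259084·274.28896 = 217.39892.
SE(ȳ) = √(217.39892) = 14.7445.

14.7445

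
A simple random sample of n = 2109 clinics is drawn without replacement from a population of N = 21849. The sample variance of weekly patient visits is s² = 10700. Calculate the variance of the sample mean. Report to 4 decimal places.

Under SRS without replacement, Var(ȳ) = (1 − f)·s²/n with f = n/N = 2109/21849 = 0.09652616.
Var(ȳ) = (1 − 0.09652616)·10700/2109 = 0.90347384·5.0734945 = 4.5837696.

4.5838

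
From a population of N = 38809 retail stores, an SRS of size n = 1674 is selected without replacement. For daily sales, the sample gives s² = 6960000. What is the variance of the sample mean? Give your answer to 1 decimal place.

Under SRS without replacement, Var(ȳ) = (1 − f)·s²/n with f = n/N = 1674/38809 = 0.04313432.
Var(ȳ) = (1 − 0.04313432)·6960000/1674 = 0.95686568·4157.7061 = 3978.3662.

3978.4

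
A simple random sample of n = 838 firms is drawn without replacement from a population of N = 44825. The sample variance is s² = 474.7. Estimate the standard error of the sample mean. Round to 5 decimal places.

0.74557

Under SRS without replacement, Var(ȳ) = (1 − f)·s²/n with f = n/N = 838/44825 = 0.01869492.
Var(ȳ) = (1 − 0.01869492)·474.7/838 = 0.98130508·0.56646778 = 0.55587771.
SE(ȳ) = √(0.55587771) = 0.74557.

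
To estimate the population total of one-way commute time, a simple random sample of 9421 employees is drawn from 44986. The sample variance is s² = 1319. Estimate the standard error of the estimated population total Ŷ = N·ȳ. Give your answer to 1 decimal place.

Var(Ŷ) = N²·Var(ȳ) = N²·(1 − n/N)·s²/n.
f = 9421/44986 = 0.20942071; Var(ȳ) = 0.79057929·1319/9421 = 0.11068614.
Var(Ŷ) = 44986² · 0.11068614 = 2.2399999 × 10^8.
SE(Ŷ) = √(2.2399999 × 10^8) = 14966.6.

14966.6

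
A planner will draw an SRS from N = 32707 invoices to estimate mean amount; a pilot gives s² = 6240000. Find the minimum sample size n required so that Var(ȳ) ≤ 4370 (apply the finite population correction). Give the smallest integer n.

1369

Without fpc, n₀ = s²/D = 6240000/4370 = 1427.9176.
With fpc, (1 − n/N)·s²/n ≤ D requires n ≥ n₀/(1 + n₀/N) = 1427.9176/(1 + 1427.9176/32707) = 1368.1855.
Rounding up, n = 1369.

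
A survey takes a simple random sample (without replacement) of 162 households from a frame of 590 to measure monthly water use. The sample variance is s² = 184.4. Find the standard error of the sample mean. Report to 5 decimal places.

Under SRS without replacement, Var(ȳ) = (1 − f)·s²/n with f = n/N = 162/590 = 0.27457627.
Var(ȳ) = (1 − 0.27457627)·184.4/162 = 0.72542373·1.1382716 = 0.82572923.
SE(ȳ) = √(0.82572923) = 0.90870.

0.90870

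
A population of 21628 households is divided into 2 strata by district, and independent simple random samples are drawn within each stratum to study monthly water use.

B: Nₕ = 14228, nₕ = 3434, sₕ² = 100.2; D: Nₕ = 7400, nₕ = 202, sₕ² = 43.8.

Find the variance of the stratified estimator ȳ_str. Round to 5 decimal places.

0.03427

Var(ȳ_str) = Σₕ Wₕ²(1 − fₕ)sₕ²/nₕ with Wₕ = Nₕ/N, N = 21628.
B: Wₕ = 0.65785093; term = 0.65785093²·(1 − 0.24135507)·100.2/3434 = 0.0095799001.
D: Wₕ = 0.34214907; term = 0.34214907²·(1 − 0.02729730)·43.8/202 = 0.02469071.
Sum = 0.03427061.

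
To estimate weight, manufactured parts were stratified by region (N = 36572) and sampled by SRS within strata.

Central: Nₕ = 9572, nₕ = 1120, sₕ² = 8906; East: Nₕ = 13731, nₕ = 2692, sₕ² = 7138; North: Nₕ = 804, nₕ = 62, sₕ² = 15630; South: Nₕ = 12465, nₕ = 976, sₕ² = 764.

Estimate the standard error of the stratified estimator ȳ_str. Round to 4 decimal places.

0.9888

Var(ȳ_str) = Σₕ Wₕ²(1 − fₕ)sₕ²/nₕ with Wₕ = Nₕ/N, N = 36572.
Central: Wₕ = 0.26173029; term = 0.26173029²·(1 − 0.11700794)·8906/1120 = 0.48098266.
East: Wₕ = 0.37545116; term = 0.37545116²·(1 − 0.19605273)·7138/2692 = 0.30049411.
North: Wₕ = 0.02198403; term = 0.02198403²·(1 − 0.07711443)·15630/62 = 0.11244233.
South: Wₕ = 0.34083452; term = 0.34083452²·(1 − 0.07829924)·764/976 = 0.083814784.
Sum = 0.97773388.
SE = √(0.97773388) = 0.9888.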